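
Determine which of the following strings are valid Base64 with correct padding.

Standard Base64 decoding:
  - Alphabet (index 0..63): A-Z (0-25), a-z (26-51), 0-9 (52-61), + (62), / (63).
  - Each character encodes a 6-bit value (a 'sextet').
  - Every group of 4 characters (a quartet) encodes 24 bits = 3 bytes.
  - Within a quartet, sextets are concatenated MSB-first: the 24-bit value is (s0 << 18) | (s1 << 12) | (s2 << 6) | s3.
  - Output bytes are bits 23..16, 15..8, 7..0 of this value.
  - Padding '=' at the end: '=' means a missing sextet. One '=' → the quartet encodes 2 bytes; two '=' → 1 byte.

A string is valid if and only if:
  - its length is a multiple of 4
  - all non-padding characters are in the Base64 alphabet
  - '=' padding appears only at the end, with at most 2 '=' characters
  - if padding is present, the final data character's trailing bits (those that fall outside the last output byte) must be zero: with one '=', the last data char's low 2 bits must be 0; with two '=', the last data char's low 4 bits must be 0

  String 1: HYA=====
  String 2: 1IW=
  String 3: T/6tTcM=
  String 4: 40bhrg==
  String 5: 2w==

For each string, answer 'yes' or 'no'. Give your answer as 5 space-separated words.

String 1: 'HYA=====' → invalid (5 pad chars (max 2))
String 2: '1IW=' → invalid (bad trailing bits)
String 3: 'T/6tTcM=' → valid
String 4: '40bhrg==' → valid
String 5: '2w==' → valid

Answer: no no yes yes yes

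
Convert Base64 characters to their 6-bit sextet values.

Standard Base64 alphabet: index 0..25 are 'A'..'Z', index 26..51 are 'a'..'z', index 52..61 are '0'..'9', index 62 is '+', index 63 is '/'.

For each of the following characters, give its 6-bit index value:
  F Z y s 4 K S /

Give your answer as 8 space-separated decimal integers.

Answer: 5 25 50 44 56 10 18 63

Derivation:
'F': A..Z range, ord('F') − ord('A') = 5
'Z': A..Z range, ord('Z') − ord('A') = 25
'y': a..z range, 26 + ord('y') − ord('a') = 50
's': a..z range, 26 + ord('s') − ord('a') = 44
'4': 0..9 range, 52 + ord('4') − ord('0') = 56
'K': A..Z range, ord('K') − ord('A') = 10
'S': A..Z range, ord('S') − ord('A') = 18
'/': index 63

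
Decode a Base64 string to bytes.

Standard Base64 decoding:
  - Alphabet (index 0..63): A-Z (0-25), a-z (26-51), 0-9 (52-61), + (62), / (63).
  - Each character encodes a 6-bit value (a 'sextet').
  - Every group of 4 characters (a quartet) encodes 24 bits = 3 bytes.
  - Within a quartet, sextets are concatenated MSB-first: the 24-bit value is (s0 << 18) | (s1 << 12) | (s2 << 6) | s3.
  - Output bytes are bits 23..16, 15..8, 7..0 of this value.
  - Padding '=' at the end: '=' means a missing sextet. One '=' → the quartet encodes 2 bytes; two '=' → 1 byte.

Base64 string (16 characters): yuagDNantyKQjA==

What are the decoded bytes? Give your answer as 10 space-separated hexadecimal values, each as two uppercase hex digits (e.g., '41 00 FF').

Answer: CA E6 A0 0C D6 A7 B7 22 90 8C

Derivation:
After char 0 ('y'=50): chars_in_quartet=1 acc=0x32 bytes_emitted=0
After char 1 ('u'=46): chars_in_quartet=2 acc=0xCAE bytes_emitted=0
After char 2 ('a'=26): chars_in_quartet=3 acc=0x32B9A bytes_emitted=0
After char 3 ('g'=32): chars_in_quartet=4 acc=0xCAE6A0 -> emit CA E6 A0, reset; bytes_emitted=3
After char 4 ('D'=3): chars_in_quartet=1 acc=0x3 bytes_emitted=3
After char 5 ('N'=13): chars_in_quartet=2 acc=0xCD bytes_emitted=3
After char 6 ('a'=26): chars_in_quartet=3 acc=0x335A bytes_emitted=3
After char 7 ('n'=39): chars_in_quartet=4 acc=0xCD6A7 -> emit 0C D6 A7, reset; bytes_emitted=6
After char 8 ('t'=45): chars_in_quartet=1 acc=0x2D bytes_emitted=6
After char 9 ('y'=50): chars_in_quartet=2 acc=0xB72 bytes_emitted=6
After char 10 ('K'=10): chars_in_quartet=3 acc=0x2DC8A bytes_emitted=6
After char 11 ('Q'=16): chars_in_quartet=4 acc=0xB72290 -> emit B7 22 90, reset; bytes_emitted=9
After char 12 ('j'=35): chars_in_quartet=1 acc=0x23 bytes_emitted=9
After char 13 ('A'=0): chars_in_quartet=2 acc=0x8C0 bytes_emitted=9
Padding '==': partial quartet acc=0x8C0 -> emit 8C; bytes_emitted=10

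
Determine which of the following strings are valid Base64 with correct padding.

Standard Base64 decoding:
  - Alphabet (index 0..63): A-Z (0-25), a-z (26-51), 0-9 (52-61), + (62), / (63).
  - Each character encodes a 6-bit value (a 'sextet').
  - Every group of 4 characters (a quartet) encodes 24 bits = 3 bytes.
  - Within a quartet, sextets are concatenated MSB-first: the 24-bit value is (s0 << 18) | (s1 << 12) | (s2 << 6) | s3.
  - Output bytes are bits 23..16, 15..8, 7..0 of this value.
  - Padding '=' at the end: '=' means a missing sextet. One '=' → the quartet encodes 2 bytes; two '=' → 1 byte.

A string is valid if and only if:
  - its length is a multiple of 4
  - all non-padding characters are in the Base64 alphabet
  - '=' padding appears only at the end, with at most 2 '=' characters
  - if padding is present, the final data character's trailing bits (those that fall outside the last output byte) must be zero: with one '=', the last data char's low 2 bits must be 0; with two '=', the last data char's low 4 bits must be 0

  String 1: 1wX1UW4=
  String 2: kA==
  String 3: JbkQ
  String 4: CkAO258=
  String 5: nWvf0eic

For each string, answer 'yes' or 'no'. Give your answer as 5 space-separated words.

Answer: yes yes yes yes yes

Derivation:
String 1: '1wX1UW4=' → valid
String 2: 'kA==' → valid
String 3: 'JbkQ' → valid
String 4: 'CkAO258=' → valid
String 5: 'nWvf0eic' → valid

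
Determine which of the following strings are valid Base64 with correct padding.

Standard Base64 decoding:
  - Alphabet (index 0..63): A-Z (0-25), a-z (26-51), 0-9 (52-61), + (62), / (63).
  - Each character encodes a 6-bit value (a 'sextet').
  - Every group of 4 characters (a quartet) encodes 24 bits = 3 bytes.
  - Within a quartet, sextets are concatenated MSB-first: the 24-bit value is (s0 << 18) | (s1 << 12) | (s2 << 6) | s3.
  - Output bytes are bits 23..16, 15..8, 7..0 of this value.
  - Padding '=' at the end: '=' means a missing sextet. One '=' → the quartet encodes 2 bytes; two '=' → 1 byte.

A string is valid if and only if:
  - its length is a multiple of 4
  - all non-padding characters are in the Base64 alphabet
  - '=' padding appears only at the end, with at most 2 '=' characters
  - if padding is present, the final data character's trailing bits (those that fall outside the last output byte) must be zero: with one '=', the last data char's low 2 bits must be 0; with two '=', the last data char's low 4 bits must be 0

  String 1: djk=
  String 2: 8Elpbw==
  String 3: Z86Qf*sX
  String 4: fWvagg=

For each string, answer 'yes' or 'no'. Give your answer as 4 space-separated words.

Answer: yes yes no no

Derivation:
String 1: 'djk=' → valid
String 2: '8Elpbw==' → valid
String 3: 'Z86Qf*sX' → invalid (bad char(s): ['*'])
String 4: 'fWvagg=' → invalid (len=7 not mult of 4)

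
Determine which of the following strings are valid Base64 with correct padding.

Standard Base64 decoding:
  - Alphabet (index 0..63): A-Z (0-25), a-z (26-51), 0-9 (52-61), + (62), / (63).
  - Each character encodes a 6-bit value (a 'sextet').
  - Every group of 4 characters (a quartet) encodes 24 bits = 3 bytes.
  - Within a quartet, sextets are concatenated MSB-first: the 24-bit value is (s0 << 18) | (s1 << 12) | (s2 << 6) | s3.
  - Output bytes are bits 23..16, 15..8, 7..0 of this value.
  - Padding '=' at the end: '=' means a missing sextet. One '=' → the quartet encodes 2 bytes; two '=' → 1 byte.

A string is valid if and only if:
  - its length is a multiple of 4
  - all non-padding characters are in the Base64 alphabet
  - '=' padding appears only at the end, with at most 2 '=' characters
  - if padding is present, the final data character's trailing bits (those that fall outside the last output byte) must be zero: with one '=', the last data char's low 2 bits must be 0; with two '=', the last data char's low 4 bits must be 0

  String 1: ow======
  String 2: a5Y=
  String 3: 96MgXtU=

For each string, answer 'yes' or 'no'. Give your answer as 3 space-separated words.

Answer: no yes yes

Derivation:
String 1: 'ow======' → invalid (6 pad chars (max 2))
String 2: 'a5Y=' → valid
String 3: '96MgXtU=' → valid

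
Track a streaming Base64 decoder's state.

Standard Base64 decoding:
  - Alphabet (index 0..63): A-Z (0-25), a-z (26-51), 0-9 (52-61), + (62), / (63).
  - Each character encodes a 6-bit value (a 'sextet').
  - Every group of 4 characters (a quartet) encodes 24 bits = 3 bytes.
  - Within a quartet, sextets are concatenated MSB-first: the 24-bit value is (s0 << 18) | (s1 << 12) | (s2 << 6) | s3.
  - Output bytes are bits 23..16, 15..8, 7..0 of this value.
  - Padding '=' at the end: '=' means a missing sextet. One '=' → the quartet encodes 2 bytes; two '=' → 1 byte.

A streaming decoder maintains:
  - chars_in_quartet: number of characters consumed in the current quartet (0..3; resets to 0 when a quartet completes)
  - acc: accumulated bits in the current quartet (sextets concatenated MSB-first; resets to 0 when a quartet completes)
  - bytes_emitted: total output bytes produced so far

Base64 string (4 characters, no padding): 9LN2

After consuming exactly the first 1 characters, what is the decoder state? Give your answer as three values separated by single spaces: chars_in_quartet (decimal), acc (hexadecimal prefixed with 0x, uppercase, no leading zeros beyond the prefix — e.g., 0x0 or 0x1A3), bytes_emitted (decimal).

Answer: 1 0x3D 0

Derivation:
After char 0 ('9'=61): chars_in_quartet=1 acc=0x3D bytes_emitted=0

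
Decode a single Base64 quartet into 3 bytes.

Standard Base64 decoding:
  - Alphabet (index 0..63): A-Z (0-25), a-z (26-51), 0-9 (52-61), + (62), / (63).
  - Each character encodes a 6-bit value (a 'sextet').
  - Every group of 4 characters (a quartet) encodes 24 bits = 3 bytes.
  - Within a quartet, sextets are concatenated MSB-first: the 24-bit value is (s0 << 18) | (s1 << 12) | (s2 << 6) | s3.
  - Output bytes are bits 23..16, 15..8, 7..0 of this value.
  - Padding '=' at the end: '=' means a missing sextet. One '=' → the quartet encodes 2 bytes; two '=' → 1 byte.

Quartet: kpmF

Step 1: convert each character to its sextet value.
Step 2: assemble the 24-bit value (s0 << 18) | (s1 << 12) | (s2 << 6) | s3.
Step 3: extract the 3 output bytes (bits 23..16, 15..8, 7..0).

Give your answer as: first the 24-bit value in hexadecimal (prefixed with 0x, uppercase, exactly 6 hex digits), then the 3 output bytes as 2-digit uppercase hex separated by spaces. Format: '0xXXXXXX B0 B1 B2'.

Sextets: k=36, p=41, m=38, F=5
24-bit: (36<<18) | (41<<12) | (38<<6) | 5
      = 0x900000 | 0x029000 | 0x000980 | 0x000005
      = 0x929985
Bytes: (v>>16)&0xFF=92, (v>>8)&0xFF=99, v&0xFF=85

Answer: 0x929985 92 99 85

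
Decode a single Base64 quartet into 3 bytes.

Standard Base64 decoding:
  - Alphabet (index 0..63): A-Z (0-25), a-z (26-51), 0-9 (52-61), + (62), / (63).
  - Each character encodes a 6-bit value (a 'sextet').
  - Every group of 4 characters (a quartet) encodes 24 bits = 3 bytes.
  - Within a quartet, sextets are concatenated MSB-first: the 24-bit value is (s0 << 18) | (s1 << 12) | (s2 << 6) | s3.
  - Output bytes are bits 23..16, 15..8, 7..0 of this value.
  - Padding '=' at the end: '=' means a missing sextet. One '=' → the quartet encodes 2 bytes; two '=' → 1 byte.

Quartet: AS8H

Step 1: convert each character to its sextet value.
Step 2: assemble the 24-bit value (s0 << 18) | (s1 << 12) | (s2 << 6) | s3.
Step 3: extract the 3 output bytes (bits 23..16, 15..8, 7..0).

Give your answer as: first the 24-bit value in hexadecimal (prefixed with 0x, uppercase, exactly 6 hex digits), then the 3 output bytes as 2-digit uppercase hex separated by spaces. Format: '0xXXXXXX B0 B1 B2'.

Answer: 0x012F07 01 2F 07

Derivation:
Sextets: A=0, S=18, 8=60, H=7
24-bit: (0<<18) | (18<<12) | (60<<6) | 7
      = 0x000000 | 0x012000 | 0x000F00 | 0x000007
      = 0x012F07
Bytes: (v>>16)&0xFF=01, (v>>8)&0xFF=2F, v&0xFF=07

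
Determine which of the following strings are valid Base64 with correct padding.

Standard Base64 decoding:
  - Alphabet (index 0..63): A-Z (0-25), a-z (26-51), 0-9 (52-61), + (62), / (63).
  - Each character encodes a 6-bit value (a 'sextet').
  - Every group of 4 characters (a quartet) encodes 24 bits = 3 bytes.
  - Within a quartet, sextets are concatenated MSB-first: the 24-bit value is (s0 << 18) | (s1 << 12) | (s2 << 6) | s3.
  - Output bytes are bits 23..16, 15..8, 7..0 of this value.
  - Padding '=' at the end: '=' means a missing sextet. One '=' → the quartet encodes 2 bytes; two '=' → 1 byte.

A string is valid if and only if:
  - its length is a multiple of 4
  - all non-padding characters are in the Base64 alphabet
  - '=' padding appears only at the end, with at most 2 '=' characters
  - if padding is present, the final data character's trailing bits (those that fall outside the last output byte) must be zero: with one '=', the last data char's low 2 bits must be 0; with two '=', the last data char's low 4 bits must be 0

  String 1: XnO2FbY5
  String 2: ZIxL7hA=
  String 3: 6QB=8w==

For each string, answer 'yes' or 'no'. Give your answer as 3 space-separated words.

String 1: 'XnO2FbY5' → valid
String 2: 'ZIxL7hA=' → valid
String 3: '6QB=8w==' → invalid (bad char(s): ['=']; '=' in middle)

Answer: yes yes no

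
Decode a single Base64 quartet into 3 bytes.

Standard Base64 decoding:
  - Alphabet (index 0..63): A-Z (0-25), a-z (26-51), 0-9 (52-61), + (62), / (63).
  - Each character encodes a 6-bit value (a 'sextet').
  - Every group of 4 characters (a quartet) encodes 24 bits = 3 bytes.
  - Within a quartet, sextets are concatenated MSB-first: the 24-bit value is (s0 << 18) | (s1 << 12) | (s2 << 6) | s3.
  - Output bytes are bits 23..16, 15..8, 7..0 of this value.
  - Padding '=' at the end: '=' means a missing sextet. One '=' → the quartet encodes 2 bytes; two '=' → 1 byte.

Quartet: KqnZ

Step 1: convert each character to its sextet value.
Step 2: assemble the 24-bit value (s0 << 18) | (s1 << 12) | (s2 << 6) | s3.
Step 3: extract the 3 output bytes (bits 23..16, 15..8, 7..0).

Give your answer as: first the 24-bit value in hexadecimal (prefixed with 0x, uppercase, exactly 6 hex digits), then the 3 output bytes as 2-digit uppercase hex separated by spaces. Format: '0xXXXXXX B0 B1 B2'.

Sextets: K=10, q=42, n=39, Z=25
24-bit: (10<<18) | (42<<12) | (39<<6) | 25
      = 0x280000 | 0x02A000 | 0x0009C0 | 0x000019
      = 0x2AA9D9
Bytes: (v>>16)&0xFF=2A, (v>>8)&0xFF=A9, v&0xFF=D9

Answer: 0x2AA9D9 2A A9 D9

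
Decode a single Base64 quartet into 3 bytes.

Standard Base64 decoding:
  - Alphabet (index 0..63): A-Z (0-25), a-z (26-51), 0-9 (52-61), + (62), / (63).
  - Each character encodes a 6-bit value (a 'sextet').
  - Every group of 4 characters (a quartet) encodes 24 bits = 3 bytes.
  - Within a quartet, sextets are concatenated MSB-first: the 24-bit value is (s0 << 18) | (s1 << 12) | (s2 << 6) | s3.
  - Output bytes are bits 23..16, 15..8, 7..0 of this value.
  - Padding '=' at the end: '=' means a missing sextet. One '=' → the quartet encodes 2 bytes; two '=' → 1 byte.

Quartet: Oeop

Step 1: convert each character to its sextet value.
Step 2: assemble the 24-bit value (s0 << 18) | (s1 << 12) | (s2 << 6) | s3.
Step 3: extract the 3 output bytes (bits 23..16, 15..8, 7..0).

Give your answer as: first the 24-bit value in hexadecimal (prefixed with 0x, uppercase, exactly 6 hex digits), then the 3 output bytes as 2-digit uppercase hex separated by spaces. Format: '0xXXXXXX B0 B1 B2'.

Sextets: O=14, e=30, o=40, p=41
24-bit: (14<<18) | (30<<12) | (40<<6) | 41
      = 0x380000 | 0x01E000 | 0x000A00 | 0x000029
      = 0x39EA29
Bytes: (v>>16)&0xFF=39, (v>>8)&0xFF=EA, v&0xFF=29

Answer: 0x39EA29 39 EA 29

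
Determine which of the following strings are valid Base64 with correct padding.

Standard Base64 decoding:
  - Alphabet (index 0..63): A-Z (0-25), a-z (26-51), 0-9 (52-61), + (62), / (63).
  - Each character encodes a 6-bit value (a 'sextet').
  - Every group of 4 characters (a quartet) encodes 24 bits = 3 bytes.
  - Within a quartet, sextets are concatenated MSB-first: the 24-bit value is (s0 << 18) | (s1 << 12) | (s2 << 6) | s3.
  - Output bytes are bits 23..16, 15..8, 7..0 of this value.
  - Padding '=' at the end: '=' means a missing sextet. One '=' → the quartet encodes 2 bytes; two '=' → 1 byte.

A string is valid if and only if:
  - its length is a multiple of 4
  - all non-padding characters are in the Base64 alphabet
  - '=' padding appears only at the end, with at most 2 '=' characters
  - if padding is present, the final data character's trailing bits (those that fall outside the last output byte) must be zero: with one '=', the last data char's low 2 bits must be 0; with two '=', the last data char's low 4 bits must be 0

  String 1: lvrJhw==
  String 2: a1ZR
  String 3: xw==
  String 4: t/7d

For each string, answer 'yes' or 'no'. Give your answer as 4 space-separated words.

String 1: 'lvrJhw==' → valid
String 2: 'a1ZR' → valid
String 3: 'xw==' → valid
String 4: 't/7d' → valid

Answer: yes yes yes yes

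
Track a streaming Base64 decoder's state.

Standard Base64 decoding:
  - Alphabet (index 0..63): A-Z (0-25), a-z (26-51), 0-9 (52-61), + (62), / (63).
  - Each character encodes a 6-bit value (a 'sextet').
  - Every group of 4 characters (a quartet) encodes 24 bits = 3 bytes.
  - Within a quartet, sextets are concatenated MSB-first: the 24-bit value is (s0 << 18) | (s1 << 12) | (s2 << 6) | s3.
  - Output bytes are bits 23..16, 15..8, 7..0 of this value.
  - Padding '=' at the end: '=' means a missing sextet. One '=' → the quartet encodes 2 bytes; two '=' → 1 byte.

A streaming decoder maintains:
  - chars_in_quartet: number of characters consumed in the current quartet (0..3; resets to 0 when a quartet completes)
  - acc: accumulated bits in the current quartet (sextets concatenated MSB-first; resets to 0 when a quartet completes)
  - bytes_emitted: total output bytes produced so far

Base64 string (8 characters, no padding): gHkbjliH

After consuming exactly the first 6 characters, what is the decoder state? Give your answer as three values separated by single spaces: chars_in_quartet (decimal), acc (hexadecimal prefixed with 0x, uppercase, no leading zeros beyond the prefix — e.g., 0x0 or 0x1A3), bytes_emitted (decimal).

After char 0 ('g'=32): chars_in_quartet=1 acc=0x20 bytes_emitted=0
After char 1 ('H'=7): chars_in_quartet=2 acc=0x807 bytes_emitted=0
After char 2 ('k'=36): chars_in_quartet=3 acc=0x201E4 bytes_emitted=0
After char 3 ('b'=27): chars_in_quartet=4 acc=0x80791B -> emit 80 79 1B, reset; bytes_emitted=3
After char 4 ('j'=35): chars_in_quartet=1 acc=0x23 bytes_emitted=3
After char 5 ('l'=37): chars_in_quartet=2 acc=0x8E5 bytes_emitted=3

Answer: 2 0x8E5 3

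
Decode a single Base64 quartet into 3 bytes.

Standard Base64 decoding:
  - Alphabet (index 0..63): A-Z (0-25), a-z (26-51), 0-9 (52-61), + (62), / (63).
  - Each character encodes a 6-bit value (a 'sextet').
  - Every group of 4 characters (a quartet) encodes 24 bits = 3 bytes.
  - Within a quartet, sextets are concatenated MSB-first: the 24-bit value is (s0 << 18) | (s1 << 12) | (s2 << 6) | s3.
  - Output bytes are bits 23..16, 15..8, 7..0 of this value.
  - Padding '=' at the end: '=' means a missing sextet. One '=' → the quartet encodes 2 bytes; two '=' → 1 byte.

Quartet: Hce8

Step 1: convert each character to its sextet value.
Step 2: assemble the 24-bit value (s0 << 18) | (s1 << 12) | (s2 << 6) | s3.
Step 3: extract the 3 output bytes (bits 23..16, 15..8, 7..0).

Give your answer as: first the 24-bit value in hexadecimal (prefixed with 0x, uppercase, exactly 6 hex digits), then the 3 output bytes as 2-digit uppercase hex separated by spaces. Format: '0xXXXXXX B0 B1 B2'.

Sextets: H=7, c=28, e=30, 8=60
24-bit: (7<<18) | (28<<12) | (30<<6) | 60
      = 0x1C0000 | 0x01C000 | 0x000780 | 0x00003C
      = 0x1DC7BC
Bytes: (v>>16)&0xFF=1D, (v>>8)&0xFF=C7, v&0xFF=BC

Answer: 0x1DC7BC 1D C7 BC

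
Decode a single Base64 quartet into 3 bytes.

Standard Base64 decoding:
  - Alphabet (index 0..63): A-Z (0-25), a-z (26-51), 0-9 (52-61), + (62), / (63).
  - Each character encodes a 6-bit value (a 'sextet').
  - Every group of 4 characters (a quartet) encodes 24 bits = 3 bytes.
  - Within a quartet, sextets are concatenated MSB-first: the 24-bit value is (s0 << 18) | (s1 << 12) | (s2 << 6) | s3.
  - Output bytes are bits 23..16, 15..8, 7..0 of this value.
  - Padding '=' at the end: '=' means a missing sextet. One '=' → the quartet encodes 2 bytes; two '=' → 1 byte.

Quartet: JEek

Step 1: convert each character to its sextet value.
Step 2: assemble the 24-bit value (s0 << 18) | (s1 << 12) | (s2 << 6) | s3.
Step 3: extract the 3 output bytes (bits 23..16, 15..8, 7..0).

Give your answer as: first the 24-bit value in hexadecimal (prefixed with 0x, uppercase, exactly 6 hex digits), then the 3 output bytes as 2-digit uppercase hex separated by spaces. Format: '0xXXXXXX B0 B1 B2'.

Answer: 0x2447A4 24 47 A4

Derivation:
Sextets: J=9, E=4, e=30, k=36
24-bit: (9<<18) | (4<<12) | (30<<6) | 36
      = 0x240000 | 0x004000 | 0x000780 | 0x000024
      = 0x2447A4
Bytes: (v>>16)&0xFF=24, (v>>8)&0xFF=47, v&0xFF=A4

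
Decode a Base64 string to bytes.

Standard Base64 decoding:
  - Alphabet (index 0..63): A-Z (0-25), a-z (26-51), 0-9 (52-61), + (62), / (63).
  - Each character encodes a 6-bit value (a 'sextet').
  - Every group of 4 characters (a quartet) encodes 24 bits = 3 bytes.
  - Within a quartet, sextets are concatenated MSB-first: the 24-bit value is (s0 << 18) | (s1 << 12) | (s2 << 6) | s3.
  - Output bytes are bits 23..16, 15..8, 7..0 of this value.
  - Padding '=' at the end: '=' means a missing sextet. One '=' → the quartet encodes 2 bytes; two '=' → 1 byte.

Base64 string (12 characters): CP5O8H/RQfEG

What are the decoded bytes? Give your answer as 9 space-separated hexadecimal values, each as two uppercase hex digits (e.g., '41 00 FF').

Answer: 08 FE 4E F0 7F D1 41 F1 06

Derivation:
After char 0 ('C'=2): chars_in_quartet=1 acc=0x2 bytes_emitted=0
After char 1 ('P'=15): chars_in_quartet=2 acc=0x8F bytes_emitted=0
After char 2 ('5'=57): chars_in_quartet=3 acc=0x23F9 bytes_emitted=0
After char 3 ('O'=14): chars_in_quartet=4 acc=0x8FE4E -> emit 08 FE 4E, reset; bytes_emitted=3
After char 4 ('8'=60): chars_in_quartet=1 acc=0x3C bytes_emitted=3
After char 5 ('H'=7): chars_in_quartet=2 acc=0xF07 bytes_emitted=3
After char 6 ('/'=63): chars_in_quartet=3 acc=0x3C1FF bytes_emitted=3
After char 7 ('R'=17): chars_in_quartet=4 acc=0xF07FD1 -> emit F0 7F D1, reset; bytes_emitted=6
After char 8 ('Q'=16): chars_in_quartet=1 acc=0x10 bytes_emitted=6
After char 9 ('f'=31): chars_in_quartet=2 acc=0x41F bytes_emitted=6
After char 10 ('E'=4): chars_in_quartet=3 acc=0x107C4 bytes_emitted=6
After char 11 ('G'=6): chars_in_quartet=4 acc=0x41F106 -> emit 41 F1 06, reset; bytes_emitted=9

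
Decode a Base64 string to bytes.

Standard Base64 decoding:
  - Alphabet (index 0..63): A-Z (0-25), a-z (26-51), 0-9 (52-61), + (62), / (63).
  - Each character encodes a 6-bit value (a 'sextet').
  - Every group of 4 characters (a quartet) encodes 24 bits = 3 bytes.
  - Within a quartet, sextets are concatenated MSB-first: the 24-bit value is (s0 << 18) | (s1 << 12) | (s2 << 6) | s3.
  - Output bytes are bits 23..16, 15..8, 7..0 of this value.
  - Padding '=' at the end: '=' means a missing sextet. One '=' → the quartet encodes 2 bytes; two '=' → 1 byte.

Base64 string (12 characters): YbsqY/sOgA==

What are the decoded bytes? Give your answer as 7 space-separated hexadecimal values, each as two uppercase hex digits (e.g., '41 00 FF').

Answer: 61 BB 2A 63 FB 0E 80

Derivation:
After char 0 ('Y'=24): chars_in_quartet=1 acc=0x18 bytes_emitted=0
After char 1 ('b'=27): chars_in_quartet=2 acc=0x61B bytes_emitted=0
After char 2 ('s'=44): chars_in_quartet=3 acc=0x186EC bytes_emitted=0
After char 3 ('q'=42): chars_in_quartet=4 acc=0x61BB2A -> emit 61 BB 2A, reset; bytes_emitted=3
After char 4 ('Y'=24): chars_in_quartet=1 acc=0x18 bytes_emitted=3
After char 5 ('/'=63): chars_in_quartet=2 acc=0x63F bytes_emitted=3
After char 6 ('s'=44): chars_in_quartet=3 acc=0x18FEC bytes_emitted=3
After char 7 ('O'=14): chars_in_quartet=4 acc=0x63FB0E -> emit 63 FB 0E, reset; bytes_emitted=6
After char 8 ('g'=32): chars_in_quartet=1 acc=0x20 bytes_emitted=6
After char 9 ('A'=0): chars_in_quartet=2 acc=0x800 bytes_emitted=6
Padding '==': partial quartet acc=0x800 -> emit 80; bytes_emitted=7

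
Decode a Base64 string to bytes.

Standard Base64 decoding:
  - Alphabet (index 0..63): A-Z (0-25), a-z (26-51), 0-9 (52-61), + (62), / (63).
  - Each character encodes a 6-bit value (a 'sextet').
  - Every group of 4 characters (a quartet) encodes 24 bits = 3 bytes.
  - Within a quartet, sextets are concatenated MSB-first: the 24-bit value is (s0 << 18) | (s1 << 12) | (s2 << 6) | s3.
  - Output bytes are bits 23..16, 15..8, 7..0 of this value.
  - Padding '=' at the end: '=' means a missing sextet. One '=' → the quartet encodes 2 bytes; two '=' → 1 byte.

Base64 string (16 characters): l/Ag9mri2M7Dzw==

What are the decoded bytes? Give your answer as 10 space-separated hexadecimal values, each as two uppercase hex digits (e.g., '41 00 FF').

After char 0 ('l'=37): chars_in_quartet=1 acc=0x25 bytes_emitted=0
After char 1 ('/'=63): chars_in_quartet=2 acc=0x97F bytes_emitted=0
After char 2 ('A'=0): chars_in_quartet=3 acc=0x25FC0 bytes_emitted=0
After char 3 ('g'=32): chars_in_quartet=4 acc=0x97F020 -> emit 97 F0 20, reset; bytes_emitted=3
After char 4 ('9'=61): chars_in_quartet=1 acc=0x3D bytes_emitted=3
After char 5 ('m'=38): chars_in_quartet=2 acc=0xF66 bytes_emitted=3
After char 6 ('r'=43): chars_in_quartet=3 acc=0x3D9AB bytes_emitted=3
After char 7 ('i'=34): chars_in_quartet=4 acc=0xF66AE2 -> emit F6 6A E2, reset; bytes_emitted=6
After char 8 ('2'=54): chars_in_quartet=1 acc=0x36 bytes_emitted=6
After char 9 ('M'=12): chars_in_quartet=2 acc=0xD8C bytes_emitted=6
After char 10 ('7'=59): chars_in_quartet=3 acc=0x3633B bytes_emitted=6
After char 11 ('D'=3): chars_in_quartet=4 acc=0xD8CEC3 -> emit D8 CE C3, reset; bytes_emitted=9
After char 12 ('z'=51): chars_in_quartet=1 acc=0x33 bytes_emitted=9
After char 13 ('w'=48): chars_in_quartet=2 acc=0xCF0 bytes_emitted=9
Padding '==': partial quartet acc=0xCF0 -> emit CF; bytes_emitted=10

Answer: 97 F0 20 F6 6A E2 D8 CE C3 CF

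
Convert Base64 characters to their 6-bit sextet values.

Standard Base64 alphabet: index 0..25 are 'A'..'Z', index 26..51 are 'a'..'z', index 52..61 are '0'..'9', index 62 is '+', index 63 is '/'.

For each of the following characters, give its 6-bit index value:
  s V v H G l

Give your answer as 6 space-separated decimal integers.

Answer: 44 21 47 7 6 37

Derivation:
's': a..z range, 26 + ord('s') − ord('a') = 44
'V': A..Z range, ord('V') − ord('A') = 21
'v': a..z range, 26 + ord('v') − ord('a') = 47
'H': A..Z range, ord('H') − ord('A') = 7
'G': A..Z range, ord('G') − ord('A') = 6
'l': a..z range, 26 + ord('l') − ord('a') = 37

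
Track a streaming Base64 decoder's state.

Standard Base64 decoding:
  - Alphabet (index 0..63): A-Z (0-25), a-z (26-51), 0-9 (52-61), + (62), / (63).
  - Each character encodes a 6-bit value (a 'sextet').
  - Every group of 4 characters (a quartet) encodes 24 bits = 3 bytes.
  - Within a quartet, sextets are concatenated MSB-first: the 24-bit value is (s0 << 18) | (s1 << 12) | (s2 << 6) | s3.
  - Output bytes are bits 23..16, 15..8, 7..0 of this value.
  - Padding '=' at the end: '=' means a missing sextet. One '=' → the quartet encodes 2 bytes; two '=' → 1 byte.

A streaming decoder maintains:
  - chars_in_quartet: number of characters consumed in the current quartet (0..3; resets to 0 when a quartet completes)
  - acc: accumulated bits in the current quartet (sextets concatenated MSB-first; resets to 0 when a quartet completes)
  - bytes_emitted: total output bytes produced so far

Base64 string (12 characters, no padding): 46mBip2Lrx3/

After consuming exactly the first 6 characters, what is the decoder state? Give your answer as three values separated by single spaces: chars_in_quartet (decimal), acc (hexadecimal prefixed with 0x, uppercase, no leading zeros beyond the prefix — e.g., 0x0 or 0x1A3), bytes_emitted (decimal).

Answer: 2 0x8A9 3

Derivation:
After char 0 ('4'=56): chars_in_quartet=1 acc=0x38 bytes_emitted=0
After char 1 ('6'=58): chars_in_quartet=2 acc=0xE3A bytes_emitted=0
After char 2 ('m'=38): chars_in_quartet=3 acc=0x38EA6 bytes_emitted=0
After char 3 ('B'=1): chars_in_quartet=4 acc=0xE3A981 -> emit E3 A9 81, reset; bytes_emitted=3
After char 4 ('i'=34): chars_in_quartet=1 acc=0x22 bytes_emitted=3
After char 5 ('p'=41): chars_in_quartet=2 acc=0x8A9 bytes_emitted=3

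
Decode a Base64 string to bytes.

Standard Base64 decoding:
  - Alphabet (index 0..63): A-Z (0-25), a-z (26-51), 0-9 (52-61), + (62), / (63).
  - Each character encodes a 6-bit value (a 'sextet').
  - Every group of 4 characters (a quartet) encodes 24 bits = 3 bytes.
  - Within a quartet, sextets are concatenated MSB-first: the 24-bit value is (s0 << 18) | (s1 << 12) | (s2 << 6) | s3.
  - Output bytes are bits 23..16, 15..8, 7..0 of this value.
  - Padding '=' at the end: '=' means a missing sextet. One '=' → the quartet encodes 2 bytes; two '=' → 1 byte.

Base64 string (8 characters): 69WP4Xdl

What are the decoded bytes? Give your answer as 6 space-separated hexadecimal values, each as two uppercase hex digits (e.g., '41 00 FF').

After char 0 ('6'=58): chars_in_quartet=1 acc=0x3A bytes_emitted=0
After char 1 ('9'=61): chars_in_quartet=2 acc=0xEBD bytes_emitted=0
After char 2 ('W'=22): chars_in_quartet=3 acc=0x3AF56 bytes_emitted=0
After char 3 ('P'=15): chars_in_quartet=4 acc=0xEBD58F -> emit EB D5 8F, reset; bytes_emitted=3
After char 4 ('4'=56): chars_in_quartet=1 acc=0x38 bytes_emitted=3
After char 5 ('X'=23): chars_in_quartet=2 acc=0xE17 bytes_emitted=3
After char 6 ('d'=29): chars_in_quartet=3 acc=0x385DD bytes_emitted=3
After char 7 ('l'=37): chars_in_quartet=4 acc=0xE17765 -> emit E1 77 65, reset; bytes_emitted=6

Answer: EB D5 8F E1 77 65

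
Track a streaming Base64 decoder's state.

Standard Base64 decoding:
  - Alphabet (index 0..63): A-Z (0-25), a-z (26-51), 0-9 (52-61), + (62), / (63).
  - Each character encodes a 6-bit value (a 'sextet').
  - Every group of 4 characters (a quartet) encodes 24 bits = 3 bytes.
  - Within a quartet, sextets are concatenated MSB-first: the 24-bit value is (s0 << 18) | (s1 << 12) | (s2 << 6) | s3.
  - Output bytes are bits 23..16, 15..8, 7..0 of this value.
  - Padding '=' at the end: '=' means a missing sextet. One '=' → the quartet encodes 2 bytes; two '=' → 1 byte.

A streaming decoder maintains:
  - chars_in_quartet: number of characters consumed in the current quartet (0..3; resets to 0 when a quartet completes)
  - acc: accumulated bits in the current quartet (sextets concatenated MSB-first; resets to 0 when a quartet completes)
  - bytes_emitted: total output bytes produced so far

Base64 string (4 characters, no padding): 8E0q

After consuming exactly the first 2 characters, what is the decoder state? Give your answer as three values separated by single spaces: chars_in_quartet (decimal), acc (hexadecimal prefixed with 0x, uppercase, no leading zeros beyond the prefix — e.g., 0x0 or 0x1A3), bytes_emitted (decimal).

Answer: 2 0xF04 0

Derivation:
After char 0 ('8'=60): chars_in_quartet=1 acc=0x3C bytes_emitted=0
After char 1 ('E'=4): chars_in_quartet=2 acc=0xF04 bytes_emitted=0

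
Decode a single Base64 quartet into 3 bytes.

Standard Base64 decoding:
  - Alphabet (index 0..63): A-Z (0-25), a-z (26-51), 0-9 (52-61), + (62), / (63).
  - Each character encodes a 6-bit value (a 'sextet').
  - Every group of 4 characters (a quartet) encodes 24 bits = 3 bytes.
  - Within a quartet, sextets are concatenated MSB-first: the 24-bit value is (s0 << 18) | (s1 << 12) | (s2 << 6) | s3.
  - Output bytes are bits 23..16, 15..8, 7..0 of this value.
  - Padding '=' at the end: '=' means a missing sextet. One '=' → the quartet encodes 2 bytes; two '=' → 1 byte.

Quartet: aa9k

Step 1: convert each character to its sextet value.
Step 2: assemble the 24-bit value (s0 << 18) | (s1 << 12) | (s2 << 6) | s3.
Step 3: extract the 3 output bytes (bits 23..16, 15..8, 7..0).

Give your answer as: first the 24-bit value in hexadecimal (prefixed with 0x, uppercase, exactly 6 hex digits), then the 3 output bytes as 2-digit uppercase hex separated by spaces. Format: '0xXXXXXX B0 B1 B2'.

Answer: 0x69AF64 69 AF 64

Derivation:
Sextets: a=26, a=26, 9=61, k=36
24-bit: (26<<18) | (26<<12) | (61<<6) | 36
      = 0x680000 | 0x01A000 | 0x000F40 | 0x000024
      = 0x69AF64
Bytes: (v>>16)&0xFF=69, (v>>8)&0xFF=AF, v&0xFF=64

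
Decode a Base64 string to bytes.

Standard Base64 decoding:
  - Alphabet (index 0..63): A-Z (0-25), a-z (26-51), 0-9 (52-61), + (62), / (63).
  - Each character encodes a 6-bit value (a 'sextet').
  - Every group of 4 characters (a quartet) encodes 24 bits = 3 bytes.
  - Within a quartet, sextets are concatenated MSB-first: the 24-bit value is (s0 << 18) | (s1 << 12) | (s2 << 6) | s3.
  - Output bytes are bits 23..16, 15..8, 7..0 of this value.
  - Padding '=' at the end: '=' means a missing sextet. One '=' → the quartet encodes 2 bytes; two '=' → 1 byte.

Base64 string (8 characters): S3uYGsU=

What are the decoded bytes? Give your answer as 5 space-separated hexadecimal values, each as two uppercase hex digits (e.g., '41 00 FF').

Answer: 4B 7B 98 1A C5

Derivation:
After char 0 ('S'=18): chars_in_quartet=1 acc=0x12 bytes_emitted=0
After char 1 ('3'=55): chars_in_quartet=2 acc=0x4B7 bytes_emitted=0
After char 2 ('u'=46): chars_in_quartet=3 acc=0x12DEE bytes_emitted=0
After char 3 ('Y'=24): chars_in_quartet=4 acc=0x4B7B98 -> emit 4B 7B 98, reset; bytes_emitted=3
After char 4 ('G'=6): chars_in_quartet=1 acc=0x6 bytes_emitted=3
After char 5 ('s'=44): chars_in_quartet=2 acc=0x1AC bytes_emitted=3
After char 6 ('U'=20): chars_in_quartet=3 acc=0x6B14 bytes_emitted=3
Padding '=': partial quartet acc=0x6B14 -> emit 1A C5; bytes_emitted=5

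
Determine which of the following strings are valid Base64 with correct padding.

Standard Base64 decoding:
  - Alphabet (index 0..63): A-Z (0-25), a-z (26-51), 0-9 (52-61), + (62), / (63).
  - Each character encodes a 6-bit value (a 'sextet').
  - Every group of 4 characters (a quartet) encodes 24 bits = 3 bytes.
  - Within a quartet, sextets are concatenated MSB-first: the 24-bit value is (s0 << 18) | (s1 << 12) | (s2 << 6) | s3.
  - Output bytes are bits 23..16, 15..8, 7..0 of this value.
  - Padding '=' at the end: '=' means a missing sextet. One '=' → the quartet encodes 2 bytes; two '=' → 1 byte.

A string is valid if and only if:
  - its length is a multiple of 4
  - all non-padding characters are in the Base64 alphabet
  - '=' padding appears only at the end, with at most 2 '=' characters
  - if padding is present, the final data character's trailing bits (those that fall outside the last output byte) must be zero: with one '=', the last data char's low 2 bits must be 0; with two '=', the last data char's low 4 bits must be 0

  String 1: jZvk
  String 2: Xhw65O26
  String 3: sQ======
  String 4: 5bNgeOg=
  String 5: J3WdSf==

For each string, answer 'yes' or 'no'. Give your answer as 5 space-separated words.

Answer: yes yes no yes no

Derivation:
String 1: 'jZvk' → valid
String 2: 'Xhw65O26' → valid
String 3: 'sQ======' → invalid (6 pad chars (max 2))
String 4: '5bNgeOg=' → valid
String 5: 'J3WdSf==' → invalid (bad trailing bits)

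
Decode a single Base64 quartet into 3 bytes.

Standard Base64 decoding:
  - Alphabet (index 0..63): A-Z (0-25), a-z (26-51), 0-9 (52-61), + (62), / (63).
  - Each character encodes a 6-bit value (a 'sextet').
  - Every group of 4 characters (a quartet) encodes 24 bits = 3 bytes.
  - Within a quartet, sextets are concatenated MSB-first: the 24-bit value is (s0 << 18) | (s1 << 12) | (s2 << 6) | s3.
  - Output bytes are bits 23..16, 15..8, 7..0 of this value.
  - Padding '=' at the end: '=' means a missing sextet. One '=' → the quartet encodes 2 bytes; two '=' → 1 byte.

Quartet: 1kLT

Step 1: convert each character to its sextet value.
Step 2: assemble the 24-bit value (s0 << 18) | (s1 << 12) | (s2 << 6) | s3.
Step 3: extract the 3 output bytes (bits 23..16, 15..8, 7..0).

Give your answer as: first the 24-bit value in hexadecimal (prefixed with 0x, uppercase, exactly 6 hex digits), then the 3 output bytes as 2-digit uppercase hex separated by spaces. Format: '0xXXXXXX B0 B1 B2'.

Sextets: 1=53, k=36, L=11, T=19
24-bit: (53<<18) | (36<<12) | (11<<6) | 19
      = 0xD40000 | 0x024000 | 0x0002C0 | 0x000013
      = 0xD642D3
Bytes: (v>>16)&0xFF=D6, (v>>8)&0xFF=42, v&0xFF=D3

Answer: 0xD642D3 D6 42 D3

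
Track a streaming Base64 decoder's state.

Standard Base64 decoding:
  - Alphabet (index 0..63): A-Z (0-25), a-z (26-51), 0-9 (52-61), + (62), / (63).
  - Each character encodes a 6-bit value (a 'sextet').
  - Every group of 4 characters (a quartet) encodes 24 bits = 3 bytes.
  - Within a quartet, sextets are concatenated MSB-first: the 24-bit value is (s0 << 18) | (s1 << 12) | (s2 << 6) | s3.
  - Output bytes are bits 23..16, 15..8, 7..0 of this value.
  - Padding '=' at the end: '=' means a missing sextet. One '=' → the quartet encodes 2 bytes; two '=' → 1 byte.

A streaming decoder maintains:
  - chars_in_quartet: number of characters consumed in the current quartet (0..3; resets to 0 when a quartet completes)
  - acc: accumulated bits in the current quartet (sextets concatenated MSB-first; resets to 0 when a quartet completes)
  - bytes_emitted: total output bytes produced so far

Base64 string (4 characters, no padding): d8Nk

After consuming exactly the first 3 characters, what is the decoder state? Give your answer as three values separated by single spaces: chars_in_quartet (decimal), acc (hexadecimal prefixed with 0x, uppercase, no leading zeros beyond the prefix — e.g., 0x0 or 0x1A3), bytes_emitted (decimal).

Answer: 3 0x1DF0D 0

Derivation:
After char 0 ('d'=29): chars_in_quartet=1 acc=0x1D bytes_emitted=0
After char 1 ('8'=60): chars_in_quartet=2 acc=0x77C bytes_emitted=0
After char 2 ('N'=13): chars_in_quartet=3 acc=0x1DF0D bytes_emitted=0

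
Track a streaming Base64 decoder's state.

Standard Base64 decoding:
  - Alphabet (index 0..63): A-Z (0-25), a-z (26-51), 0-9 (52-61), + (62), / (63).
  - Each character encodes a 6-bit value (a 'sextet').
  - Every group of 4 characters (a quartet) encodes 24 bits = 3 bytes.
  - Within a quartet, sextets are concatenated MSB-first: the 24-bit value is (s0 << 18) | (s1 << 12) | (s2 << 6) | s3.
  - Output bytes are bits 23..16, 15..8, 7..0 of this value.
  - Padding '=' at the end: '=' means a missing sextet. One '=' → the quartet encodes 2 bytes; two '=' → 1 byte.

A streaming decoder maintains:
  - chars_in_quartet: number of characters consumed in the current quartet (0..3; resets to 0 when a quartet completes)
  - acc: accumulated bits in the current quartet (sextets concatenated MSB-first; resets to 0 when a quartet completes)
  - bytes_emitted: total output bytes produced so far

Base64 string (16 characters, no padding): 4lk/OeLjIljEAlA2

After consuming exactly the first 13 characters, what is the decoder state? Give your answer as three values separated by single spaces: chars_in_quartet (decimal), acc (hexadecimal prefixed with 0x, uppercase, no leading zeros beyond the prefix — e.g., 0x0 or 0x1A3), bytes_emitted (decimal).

Answer: 1 0x0 9

Derivation:
After char 0 ('4'=56): chars_in_quartet=1 acc=0x38 bytes_emitted=0
After char 1 ('l'=37): chars_in_quartet=2 acc=0xE25 bytes_emitted=0
After char 2 ('k'=36): chars_in_quartet=3 acc=0x38964 bytes_emitted=0
After char 3 ('/'=63): chars_in_quartet=4 acc=0xE2593F -> emit E2 59 3F, reset; bytes_emitted=3
After char 4 ('O'=14): chars_in_quartet=1 acc=0xE bytes_emitted=3
After char 5 ('e'=30): chars_in_quartet=2 acc=0x39E bytes_emitted=3
After char 6 ('L'=11): chars_in_quartet=3 acc=0xE78B bytes_emitted=3
After char 7 ('j'=35): chars_in_quartet=4 acc=0x39E2E3 -> emit 39 E2 E3, reset; bytes_emitted=6
After char 8 ('I'=8): chars_in_quartet=1 acc=0x8 bytes_emitted=6
After char 9 ('l'=37): chars_in_quartet=2 acc=0x225 bytes_emitted=6
After char 10 ('j'=35): chars_in_quartet=3 acc=0x8963 bytes_emitted=6
After char 11 ('E'=4): chars_in_quartet=4 acc=0x2258C4 -> emit 22 58 C4, reset; bytes_emitted=9
After char 12 ('A'=0): chars_in_quartet=1 acc=0x0 bytes_emitted=9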